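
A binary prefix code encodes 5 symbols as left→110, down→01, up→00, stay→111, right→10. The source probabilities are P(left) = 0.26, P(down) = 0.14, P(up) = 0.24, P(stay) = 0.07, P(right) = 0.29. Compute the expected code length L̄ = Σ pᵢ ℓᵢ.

2.33 bits/symbol

L̄ = Σ pᵢ·ℓᵢ = 0.26·3 + 0.14·2 + 0.24·2 + 0.07·3 + 0.29·2 = 2.33 bits/symbol.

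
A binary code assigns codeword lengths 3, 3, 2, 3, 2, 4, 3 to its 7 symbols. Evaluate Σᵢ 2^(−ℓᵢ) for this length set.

1.0625

With common denominator 2^4 = 16: Σ 2^(−ℓᵢ) = 2/16 + 2/16 + 4/16 + 2/16 + 4/16 + 1/16 + 2/16 = 17/16 = 1.0625.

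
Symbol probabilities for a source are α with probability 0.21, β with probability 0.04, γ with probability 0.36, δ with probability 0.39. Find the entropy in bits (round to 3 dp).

H = −Σ pᵢ log₂ pᵢ.
−0.21·log₂(0.21) = 0.4728
−0.04·log₂(0.04) = 0.1858
−0.36·log₂(0.36) = 0.5306
−0.39·log₂(0.39) = 0.5298
Sum ≈ 1.7190 → 1.719 bits.

1.719 bits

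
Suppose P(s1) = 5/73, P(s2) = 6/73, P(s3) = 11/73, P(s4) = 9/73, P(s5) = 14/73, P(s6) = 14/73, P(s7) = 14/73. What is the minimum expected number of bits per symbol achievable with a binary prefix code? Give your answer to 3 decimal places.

2.767 bits/symbol

Repeatedly combine the two least-probable nodes; the expected code length is the sum of the merged weights.
merge 5/73 + 6/73 → 11/73
merge 9/73 + 11/73 → 20/73
merge 11/73 + 14/73 → 25/73
merge 14/73 + 14/73 → 28/73
merge 20/73 + 25/73 → 45/73
merge 28/73 + 45/73 → 1
L = 11/73 + 20/73 + 25/73 + 28/73 + 45/73 + 1 = 202/73 ≈ 2.767 bits/symbol.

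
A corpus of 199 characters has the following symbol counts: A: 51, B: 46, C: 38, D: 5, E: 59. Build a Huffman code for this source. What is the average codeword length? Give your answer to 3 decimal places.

2.216 bits/symbol

Probabilities are the counts divided by 199.
Repeatedly combine the two least-probable nodes; the expected code length is the sum of the merged weights.
merge 5/199 + 38/199 → 43/199
merge 43/199 + 46/199 → 89/199
merge 51/199 + 59/199 → 110/199
merge 89/199 + 110/199 → 1
L = 43/199 + 89/199 + 110/199 + 1 = 441/199 ≈ 2.216 bits/symbol.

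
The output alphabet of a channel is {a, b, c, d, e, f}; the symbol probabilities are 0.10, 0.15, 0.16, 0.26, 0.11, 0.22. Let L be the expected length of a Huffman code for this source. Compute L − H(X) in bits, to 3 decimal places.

0.018 bits

Entropy H = −Σ p log₂ p ≈ 2.5019 bits.
Huffman merges: 1/10+11/100→21/100; 3/20+4/25→31/100; 21/100+11/50→43/100; 13/50+31/100→57/100; 43/100+57/100→1. L = 63/25 ≈ 2.5200.
L − H = 2.5200 − 2.5019 = 0.018 bits.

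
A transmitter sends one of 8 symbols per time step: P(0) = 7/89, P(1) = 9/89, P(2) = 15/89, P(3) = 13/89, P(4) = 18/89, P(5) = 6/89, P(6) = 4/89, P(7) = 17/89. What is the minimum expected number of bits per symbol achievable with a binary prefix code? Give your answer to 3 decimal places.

Repeatedly combine the two least-probable nodes; the expected code length is the sum of the merged weights.
merge 4/89 + 6/89 → 10/89
merge 7/89 + 9/89 → 16/89
merge 10/89 + 13/89 → 23/89
merge 15/89 + 16/89 → 31/89
merge 17/89 + 18/89 → 35/89
merge 23/89 + 31/89 → 54/89
merge 35/89 + 54/89 → 1
L = 10/89 + 16/89 + 23/89 + 31/89 + 35/89 + 54/89 + 1 = 258/89 ≈ 2.899 bits/symbol.

2.899 bits/symbol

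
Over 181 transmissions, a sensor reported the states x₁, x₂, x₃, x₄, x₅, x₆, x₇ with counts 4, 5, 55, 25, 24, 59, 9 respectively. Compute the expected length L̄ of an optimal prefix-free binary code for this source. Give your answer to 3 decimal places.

Probabilities are the counts divided by 181.
Repeatedly combine the two least-probable nodes; the expected code length is the sum of the merged weights.
merge 4/181 + 5/181 → 9/181
merge 9/181 + 9/181 → 18/181
merge 18/181 + 24/181 → 42/181
merge 25/181 + 42/181 → 67/181
merge 55/181 + 59/181 → 114/181
merge 67/181 + 114/181 → 1
L = 9/181 + 18/181 + 42/181 + 67/181 + 114/181 + 1 = 431/181 ≈ 2.381 bits/symbol.

2.381 bits/symbol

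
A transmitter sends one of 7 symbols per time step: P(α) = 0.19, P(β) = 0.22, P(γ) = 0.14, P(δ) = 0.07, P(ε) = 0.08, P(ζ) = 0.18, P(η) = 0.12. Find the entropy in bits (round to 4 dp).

2.7053 bits

H = −Σ pᵢ log₂ pᵢ.
−0.19·log₂(0.19) = 0.4552
−0.22·log₂(0.22) = 0.4806
−0.14·log₂(0.14) = 0.3971
−0.07·log₂(0.07) = 0.2686
−0.08·log₂(0.08) = 0.2915
−0.18·log₂(0.18) = 0.4453
−0.12·log₂(0.12) = 0.3671
Sum ≈ 2.7053 → 2.7053 bits.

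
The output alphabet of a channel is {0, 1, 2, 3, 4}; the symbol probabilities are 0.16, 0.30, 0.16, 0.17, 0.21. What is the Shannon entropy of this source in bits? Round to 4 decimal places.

H = −Σ pᵢ log₂ pᵢ.
−0.16·log₂(0.16) = 0.4230
−0.30·log₂(0.30) = 0.5211
−0.16·log₂(0.16) = 0.4230
−0.17·log₂(0.17) = 0.4346
−0.21·log₂(0.21) = 0.4728
Sum ≈ 2.2745 → 2.2745 bits.

2.2745 bits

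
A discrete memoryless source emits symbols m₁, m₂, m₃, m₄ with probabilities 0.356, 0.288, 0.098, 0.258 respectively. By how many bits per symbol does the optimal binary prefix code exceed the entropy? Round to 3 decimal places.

0.120 bits

Entropy H = −Σ p log₂ p ≈ 1.8803 bits.
Huffman merges: 49/500+129/500→89/250; 36/125+89/250→161/250; 89/250+161/250→1. L = 2 ≈ 2.0000.
L − H = 2.0000 − 1.8803 = 0.120 bits.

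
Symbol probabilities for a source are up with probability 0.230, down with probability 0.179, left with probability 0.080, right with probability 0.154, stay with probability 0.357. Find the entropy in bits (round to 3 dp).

2.170 bits

H = −Σ pᵢ log₂ pᵢ.
−0.230·log₂(0.230) = 0.4877
−0.179·log₂(0.179) = 0.4443
−0.080·log₂(0.080) = 0.2915
−0.154·log₂(0.154) = 0.4156
−0.357·log₂(0.357) = 0.5305
Sum ≈ 2.1696 → 2.170 bits.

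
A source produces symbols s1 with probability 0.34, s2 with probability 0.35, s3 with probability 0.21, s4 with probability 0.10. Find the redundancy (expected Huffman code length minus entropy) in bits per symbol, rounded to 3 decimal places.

0.096 bits

Entropy H = −Σ p log₂ p ≈ 1.8643 bits.
Huffman merges: 1/10+21/100→31/100; 31/100+17/50→13/20; 7/20+13/20→1. L = 49/25 ≈ 1.9600.
L − H = 1.9600 − 1.8643 = 0.096 bits.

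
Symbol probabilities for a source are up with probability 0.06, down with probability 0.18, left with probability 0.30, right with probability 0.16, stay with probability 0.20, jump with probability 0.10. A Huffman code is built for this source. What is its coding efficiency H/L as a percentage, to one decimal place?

Entropy H = −Σ p log₂ p ≈ 2.4295 bits.
Huffman merges: 3/50+1/10→4/25; 4/25+4/25→8/25; 9/50+1/5→19/50; 3/10+8/25→31/50; 19/50+31/50→1. L = 62/25 ≈ 2.4800.
Efficiency = H/L = 2.4295/2.4800 = 98.0%.

98.0%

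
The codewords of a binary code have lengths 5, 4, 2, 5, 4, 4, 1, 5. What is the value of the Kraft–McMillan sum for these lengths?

1.03125

With common denominator 2^5 = 32: Σ 2^(−ℓᵢ) = 1/32 + 2/32 + 8/32 + 1/32 + 2/32 + 2/32 + 16/32 + 1/32 = 33/32 = 1.03125.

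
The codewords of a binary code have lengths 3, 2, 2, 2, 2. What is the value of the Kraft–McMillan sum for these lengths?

1.125

With common denominator 2^3 = 8: Σ 2^(−ℓᵢ) = 1/8 + 2/8 + 2/8 + 2/8 + 2/8 = 9/8 = 1.125.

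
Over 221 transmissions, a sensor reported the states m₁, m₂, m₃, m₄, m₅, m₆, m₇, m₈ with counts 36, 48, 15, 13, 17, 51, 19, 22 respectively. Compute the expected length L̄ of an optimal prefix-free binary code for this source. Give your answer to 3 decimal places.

2.842 bits/symbol

Probabilities are the counts divided by 221.
Repeatedly combine the two least-probable nodes; the expected code length is the sum of the merged weights.
merge 1/17 + 15/221 → 28/221
merge 1/13 + 19/221 → 36/221
merge 22/221 + 28/221 → 50/221
merge 36/221 + 36/221 → 72/221
merge 48/221 + 50/221 → 98/221
merge 3/13 + 72/221 → 123/221
merge 98/221 + 123/221 → 1
L = 28/221 + 36/221 + 50/221 + 72/221 + 98/221 + 123/221 + 1 = 628/221 ≈ 2.842 bits/symbol.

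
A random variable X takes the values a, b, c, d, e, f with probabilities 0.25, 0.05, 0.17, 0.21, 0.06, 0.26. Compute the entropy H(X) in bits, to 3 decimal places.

H = −Σ pᵢ log₂ pᵢ.
−0.25·log₂(0.25) = 0.5000
−0.05·log₂(0.05) = 0.2161
−0.17·log₂(0.17) = 0.4346
−0.21·log₂(0.21) = 0.4728
−0.06·log₂(0.06) = 0.2435
−0.26·log₂(0.26) = 0.5053
Sum ≈ 2.3723 → 2.372 bits.

2.372 bits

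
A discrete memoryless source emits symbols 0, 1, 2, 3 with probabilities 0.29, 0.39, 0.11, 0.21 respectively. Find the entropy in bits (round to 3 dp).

H = −Σ pᵢ log₂ pᵢ.
−0.29·log₂(0.29) = 0.5179
−0.39·log₂(0.39) = 0.5298
−0.11·log₂(0.11) = 0.3503
−0.21·log₂(0.21) = 0.4728
Sum ≈ 1.8708 → 1.871 bits.

1.871 bits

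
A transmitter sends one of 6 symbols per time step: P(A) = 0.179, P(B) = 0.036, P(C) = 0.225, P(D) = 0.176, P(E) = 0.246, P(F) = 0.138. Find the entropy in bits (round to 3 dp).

2.434 bits

H = −Σ pᵢ log₂ pᵢ.
−0.179·log₂(0.179) = 0.4443
−0.036·log₂(0.036) = 0.1727
−0.225·log₂(0.225) = 0.4842
−0.176·log₂(0.176) = 0.4411
−0.246·log₂(0.246) = 0.4977
−0.138·log₂(0.138) = 0.3943
Sum ≈ 2.4343 → 2.434 bits.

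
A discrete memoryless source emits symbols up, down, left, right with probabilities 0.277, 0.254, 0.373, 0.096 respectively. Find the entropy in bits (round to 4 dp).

H = −Σ pᵢ log₂ pᵢ.
−0.277·log₂(0.277) = 0.5130
−0.254·log₂(0.254) = 0.5022
−0.373·log₂(0.373) = 0.5307
−0.096·log₂(0.096) = 0.3246
Sum ≈ 1.8704 → 1.8704 bits.

1.8704 bits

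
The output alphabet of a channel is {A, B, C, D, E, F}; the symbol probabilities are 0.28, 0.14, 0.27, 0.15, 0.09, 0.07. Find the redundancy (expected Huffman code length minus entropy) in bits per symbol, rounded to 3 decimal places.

Entropy H = −Σ p log₂ p ≈ 2.4131 bits.
Huffman merges: 7/100+9/100→4/25; 7/50+3/20→29/100; 4/25+27/100→43/100; 7/25+29/100→57/100; 43/100+57/100→1. L = 49/20 ≈ 2.4500.
L − H = 2.4500 − 2.4131 = 0.037 bits.

0.037 bits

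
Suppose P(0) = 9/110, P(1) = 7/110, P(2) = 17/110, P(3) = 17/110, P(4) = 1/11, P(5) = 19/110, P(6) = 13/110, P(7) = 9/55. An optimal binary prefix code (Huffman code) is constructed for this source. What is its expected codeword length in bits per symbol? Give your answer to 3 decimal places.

2.973 bits/symbol

Repeatedly combine the two least-probable nodes; the expected code length is the sum of the merged weights.
merge 7/110 + 9/110 → 8/55
merge 1/11 + 13/110 → 23/110
merge 8/55 + 17/110 → 3/10
merge 17/110 + 9/55 → 7/22
merge 19/110 + 23/110 → 21/55
merge 3/10 + 7/22 → 34/55
merge 21/55 + 34/55 → 1
L = 8/55 + 23/110 + 3/10 + 7/22 + 21/55 + 34/55 + 1 = 327/110 ≈ 2.973 bits/symbol.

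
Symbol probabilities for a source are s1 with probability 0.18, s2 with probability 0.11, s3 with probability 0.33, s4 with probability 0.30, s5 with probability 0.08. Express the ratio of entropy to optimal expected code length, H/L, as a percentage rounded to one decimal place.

97.5%

Entropy H = −Σ p log₂ p ≈ 2.1360 bits.
Huffman merges: 2/25+11/100→19/100; 9/50+19/100→37/100; 3/10+33/100→63/100; 37/100+63/100→1. L = 219/100 ≈ 2.1900.
Efficiency = H/L = 2.1360/2.1900 = 97.5%.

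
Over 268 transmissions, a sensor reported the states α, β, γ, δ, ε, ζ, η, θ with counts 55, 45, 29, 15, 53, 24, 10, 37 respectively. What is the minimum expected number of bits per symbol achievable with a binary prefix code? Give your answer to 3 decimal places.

2.873 bits/symbol

Probabilities are the counts divided by 268.
Repeatedly combine the two least-probable nodes; the expected code length is the sum of the merged weights.
merge 5/134 + 15/268 → 25/268
merge 6/67 + 25/268 → 49/268
merge 29/268 + 37/268 → 33/134
merge 45/268 + 49/268 → 47/134
merge 53/268 + 55/268 → 27/67
merge 33/134 + 47/134 → 40/67
merge 27/67 + 40/67 → 1
L = 25/268 + 49/268 + 33/134 + 47/134 + 27/67 + 40/67 + 1 = 385/134 ≈ 2.873 bits/symbol.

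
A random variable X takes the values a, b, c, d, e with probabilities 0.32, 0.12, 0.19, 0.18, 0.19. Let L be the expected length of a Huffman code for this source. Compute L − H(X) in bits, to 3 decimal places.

0.051 bits

Entropy H = −Σ p log₂ p ≈ 2.2489 bits.
Huffman merges: 3/25+9/50→3/10; 19/100+19/100→19/50; 3/10+8/25→31/50; 19/50+31/50→1. L = 23/10 ≈ 2.3000.
L − H = 2.3000 − 2.2489 = 0.051 bits.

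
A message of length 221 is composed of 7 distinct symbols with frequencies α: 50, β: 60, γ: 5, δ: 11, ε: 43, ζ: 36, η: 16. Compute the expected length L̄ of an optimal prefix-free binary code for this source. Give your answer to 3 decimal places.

Probabilities are the counts divided by 221.
Repeatedly combine the two least-probable nodes; the expected code length is the sum of the merged weights.
merge 5/221 + 11/221 → 16/221
merge 16/221 + 16/221 → 32/221
merge 32/221 + 36/221 → 4/13
merge 43/221 + 50/221 → 93/221
merge 60/221 + 4/13 → 128/221
merge 93/221 + 128/221 → 1
L = 16/221 + 32/221 + 4/13 + 93/221 + 128/221 + 1 = 558/221 ≈ 2.525 bits/symbol.

2.525 bits/symbol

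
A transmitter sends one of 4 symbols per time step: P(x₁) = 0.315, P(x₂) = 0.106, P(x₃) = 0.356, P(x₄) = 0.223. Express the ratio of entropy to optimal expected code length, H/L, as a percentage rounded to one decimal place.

95.4%

Entropy H = −Σ p log₂ p ≈ 1.8814 bits.
Huffman merges: 53/500+223/1000→329/1000; 63/200+329/1000→161/250; 89/250+161/250→1. L = 1973/1000 ≈ 1.9730.
Efficiency = H/L = 1.8814/1.9730 = 95.4%.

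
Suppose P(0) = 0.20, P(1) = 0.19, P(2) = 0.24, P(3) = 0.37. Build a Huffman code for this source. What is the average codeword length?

2 bits/symbol

Repeatedly combine the two least-probable nodes; the expected code length is the sum of the merged weights.
merge 19/100 + 1/5 → 39/100
merge 6/25 + 37/100 → 61/100
merge 39/100 + 61/100 → 1
L = 39/100 + 61/100 + 1 = 2 bits/symbol.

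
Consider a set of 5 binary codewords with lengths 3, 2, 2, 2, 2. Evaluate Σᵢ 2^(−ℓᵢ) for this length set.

With common denominator 2^3 = 8: Σ 2^(−ℓᵢ) = 1/8 + 2/8 + 2/8 + 2/8 + 2/8 = 9/8 = 1.125.

1.125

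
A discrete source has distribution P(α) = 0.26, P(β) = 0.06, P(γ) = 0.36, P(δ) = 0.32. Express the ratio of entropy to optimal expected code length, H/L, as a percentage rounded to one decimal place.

92.1%

Entropy H = −Σ p log₂ p ≈ 1.8055 bits.
Huffman merges: 3/50+13/50→8/25; 8/25+8/25→16/25; 9/25+16/25→1. L = 49/25 ≈ 1.9600.
Efficiency = H/L = 1.8055/1.9600 = 92.1%.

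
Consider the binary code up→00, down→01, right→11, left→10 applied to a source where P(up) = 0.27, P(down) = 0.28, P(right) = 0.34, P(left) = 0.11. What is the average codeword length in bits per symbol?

2 bits/symbol

L̄ = Σ pᵢ·ℓᵢ = 0.27·2 + 0.28·2 + 0.34·2 + 0.11·2 = 2 bits/symbol.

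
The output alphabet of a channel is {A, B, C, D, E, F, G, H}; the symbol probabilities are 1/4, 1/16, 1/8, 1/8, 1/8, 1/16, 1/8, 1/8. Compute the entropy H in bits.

Each probability is a power of 1/2, so log₂(1/p) is an integer.
H = Σ p·log₂(1/p) = 1/4·2 + 1/16·4 + 1/8·3 + 1/8·3 + 1/8·3 + 1/16·4 + 1/8·3 + 1/8·3 = 2.875 bits.

2.875 bits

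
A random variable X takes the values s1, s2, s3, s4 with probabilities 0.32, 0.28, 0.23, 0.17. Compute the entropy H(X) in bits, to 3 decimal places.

1.963 bits

H = −Σ pᵢ log₂ pᵢ.
−0.32·log₂(0.32) = 0.5260
−0.28·log₂(0.28) = 0.5142
−0.23·log₂(0.23) = 0.4877
−0.17·log₂(0.17) = 0.4346
Sum ≈ 1.9625 → 1.963 bits.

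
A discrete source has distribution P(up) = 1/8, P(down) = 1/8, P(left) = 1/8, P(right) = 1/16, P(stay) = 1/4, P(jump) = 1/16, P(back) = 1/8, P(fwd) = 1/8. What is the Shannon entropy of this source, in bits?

2.875 bits

Each probability is a power of 1/2, so log₂(1/p) is an integer.
H = Σ p·log₂(1/p) = 1/8·3 + 1/8·3 + 1/8·3 + 1/16·4 + 1/4·2 + 1/16·4 + 1/8·3 + 1/8·3 = 2.875 bits.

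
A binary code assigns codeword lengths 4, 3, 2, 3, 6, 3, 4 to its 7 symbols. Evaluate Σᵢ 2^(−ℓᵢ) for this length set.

With common denominator 2^6 = 64: Σ 2^(−ℓᵢ) = 4/64 + 8/64 + 16/64 + 8/64 + 1/64 + 8/64 + 4/64 = 49/64 = 0.765625.

0.765625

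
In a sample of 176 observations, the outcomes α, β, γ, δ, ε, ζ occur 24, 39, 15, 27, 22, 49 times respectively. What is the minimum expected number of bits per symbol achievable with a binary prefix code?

2.5 bits/symbol

Probabilities are the counts divided by 176.
Repeatedly combine the two least-probable nodes; the expected code length is the sum of the merged weights.
merge 15/176 + 1/8 → 37/176
merge 3/22 + 27/176 → 51/176
merge 37/176 + 39/176 → 19/44
merge 49/176 + 51/176 → 25/44
merge 19/44 + 25/44 → 1
L = 37/176 + 51/176 + 19/44 + 25/44 + 1 = 5/2 = 2.5 bits/symbol.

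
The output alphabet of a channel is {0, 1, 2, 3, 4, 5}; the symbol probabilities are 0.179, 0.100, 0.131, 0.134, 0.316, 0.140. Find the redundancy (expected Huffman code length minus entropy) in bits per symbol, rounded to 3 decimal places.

0.034 bits

Entropy H = −Σ p log₂ p ≈ 2.4715 bits.
Huffman merges: 1/10+131/1000→231/1000; 67/500+7/50→137/500; 179/1000+231/1000→41/100; 137/500+79/250→59/100; 41/100+59/100→1. L = 501/200 ≈ 2.5050.
L − H = 2.5050 − 2.4715 = 0.034 bits.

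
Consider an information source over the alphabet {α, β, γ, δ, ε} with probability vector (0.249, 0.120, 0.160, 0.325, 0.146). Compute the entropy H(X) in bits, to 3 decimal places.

H = −Σ pᵢ log₂ pᵢ.
−0.249·log₂(0.249) = 0.4994
−0.120·log₂(0.120) = 0.3671
−0.160·log₂(0.160) = 0.4230
−0.325·log₂(0.325) = 0.5270
−0.146·log₂(0.146) = 0.4053
Sum ≈ 2.2218 → 2.222 bits.

2.222 bits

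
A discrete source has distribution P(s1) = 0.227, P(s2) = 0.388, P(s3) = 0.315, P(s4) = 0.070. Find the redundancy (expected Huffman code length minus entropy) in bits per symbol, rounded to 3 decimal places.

0.100 bits

Entropy H = −Σ p log₂ p ≈ 1.8091 bits.
Huffman merges: 7/100+227/1000→297/1000; 297/1000+63/200→153/250; 97/250+153/250→1. L = 1909/1000 ≈ 1.9090.
L − H = 1.9090 − 1.8091 = 0.100 bits.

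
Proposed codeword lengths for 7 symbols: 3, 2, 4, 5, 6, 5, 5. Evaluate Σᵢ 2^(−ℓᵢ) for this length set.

With common denominator 2^6 = 64: Σ 2^(−ℓᵢ) = 8/64 + 16/64 + 4/64 + 2/64 + 1/64 + 2/64 + 2/64 = 35/64 = 0.546875.

0.546875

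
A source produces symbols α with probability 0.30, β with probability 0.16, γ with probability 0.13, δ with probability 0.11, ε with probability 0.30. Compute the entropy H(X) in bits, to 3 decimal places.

2.198 bits

H = −Σ pᵢ log₂ pᵢ.
−0.30·log₂(0.30) = 0.5211
−0.16·log₂(0.16) = 0.4230
−0.13·log₂(0.13) = 0.3826
−0.11·log₂(0.11) = 0.3503
−0.30·log₂(0.30) = 0.5211
Sum ≈ 2.1981 → 2.198 bits.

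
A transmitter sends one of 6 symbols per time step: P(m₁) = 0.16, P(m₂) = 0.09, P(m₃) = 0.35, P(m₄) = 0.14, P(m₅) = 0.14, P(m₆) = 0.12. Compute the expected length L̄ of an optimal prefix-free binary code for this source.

2.49 bits/symbol

Repeatedly combine the two least-probable nodes; the expected code length is the sum of the merged weights.
merge 9/100 + 3/25 → 21/100
merge 7/50 + 7/50 → 7/25
merge 4/25 + 21/100 → 37/100
merge 7/25 + 7/20 → 63/100
merge 37/100 + 63/100 → 1
L = 21/100 + 7/25 + 37/100 + 63/100 + 1 = 249/100 = 2.49 bits/symbol.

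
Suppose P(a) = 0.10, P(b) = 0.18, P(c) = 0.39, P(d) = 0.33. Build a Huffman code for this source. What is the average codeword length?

1.89 bits/symbol

Repeatedly combine the two least-probable nodes; the expected code length is the sum of the merged weights.
merge 1/10 + 9/50 → 7/25
merge 7/25 + 33/100 → 61/100
merge 39/100 + 61/100 → 1
L = 7/25 + 61/100 + 1 = 189/100 = 1.89 bits/symbol.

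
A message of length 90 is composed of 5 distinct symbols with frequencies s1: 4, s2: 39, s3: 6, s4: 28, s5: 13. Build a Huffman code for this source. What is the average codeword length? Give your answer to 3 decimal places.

1.933 bits/symbol

Probabilities are the counts divided by 90.
Repeatedly combine the two least-probable nodes; the expected code length is the sum of the merged weights.
merge 2/45 + 1/15 → 1/9
merge 1/9 + 13/90 → 23/90
merge 23/90 + 14/45 → 17/30
merge 13/30 + 17/30 → 1
L = 1/9 + 23/90 + 17/30 + 1 = 29/15 ≈ 1.933 bits/symbol.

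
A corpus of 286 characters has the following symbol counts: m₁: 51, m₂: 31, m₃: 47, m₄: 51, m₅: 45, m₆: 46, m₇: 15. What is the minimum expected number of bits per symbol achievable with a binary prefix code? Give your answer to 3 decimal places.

2.804 bits/symbol

Probabilities are the counts divided by 286.
Repeatedly combine the two least-probable nodes; the expected code length is the sum of the merged weights.
merge 15/286 + 31/286 → 23/143
merge 45/286 + 23/143 → 7/22
merge 23/143 + 47/286 → 93/286
merge 51/286 + 51/286 → 51/143
merge 7/22 + 93/286 → 92/143
merge 51/143 + 92/143 → 1
L = 23/143 + 7/22 + 93/286 + 51/143 + 92/143 + 1 = 401/143 ≈ 2.804 bits/symbol.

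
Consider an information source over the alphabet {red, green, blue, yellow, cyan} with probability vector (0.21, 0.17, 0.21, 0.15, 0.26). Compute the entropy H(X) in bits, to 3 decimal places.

H = −Σ pᵢ log₂ pᵢ.
−0.21·log₂(0.21) = 0.4728
−0.17·log₂(0.17) = 0.4346
−0.21·log₂(0.21) = 0.4728
−0.15·log₂(0.15) = 0.4105
−0.26·log₂(0.26) = 0.5053
Sum ≈ 2.2961 → 2.296 bits.

2.296 bits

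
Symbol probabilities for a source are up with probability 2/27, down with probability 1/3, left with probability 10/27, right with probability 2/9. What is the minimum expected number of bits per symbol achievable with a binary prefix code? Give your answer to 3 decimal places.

1.926 bits/symbol

Repeatedly combine the two least-probable nodes; the expected code length is the sum of the merged weights.
merge 2/27 + 2/9 → 8/27
merge 8/27 + 1/3 → 17/27
merge 10/27 + 17/27 → 1
L = 8/27 + 17/27 + 1 = 52/27 ≈ 1.926 bits/symbol.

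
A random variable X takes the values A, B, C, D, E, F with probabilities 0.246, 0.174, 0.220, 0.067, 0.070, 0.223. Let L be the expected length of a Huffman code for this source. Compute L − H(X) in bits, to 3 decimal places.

Entropy H = −Σ p log₂ p ≈ 2.4299 bits.
Huffman merges: 67/1000+7/100→137/1000; 137/1000+87/500→311/1000; 11/50+223/1000→443/1000; 123/500+311/1000→557/1000; 443/1000+557/1000→1. L = 306/125 ≈ 2.4480.
L − H = 2.4480 − 2.4299 = 0.018 bits.

0.018 bits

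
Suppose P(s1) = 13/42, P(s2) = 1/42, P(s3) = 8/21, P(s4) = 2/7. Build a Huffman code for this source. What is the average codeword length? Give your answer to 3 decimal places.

Repeatedly combine the two least-probable nodes; the expected code length is the sum of the merged weights.
merge 1/42 + 2/7 → 13/42
merge 13/42 + 13/42 → 13/21
merge 8/21 + 13/21 → 1
L = 13/42 + 13/21 + 1 = 27/14 ≈ 1.929 bits/symbol.

1.929 bits/symbol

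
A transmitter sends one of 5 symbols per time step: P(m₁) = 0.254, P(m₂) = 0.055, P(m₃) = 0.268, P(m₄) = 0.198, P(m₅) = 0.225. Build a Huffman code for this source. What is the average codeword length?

2.253 bits/symbol

Repeatedly combine the two least-probable nodes; the expected code length is the sum of the merged weights.
merge 11/200 + 99/500 → 253/1000
merge 9/40 + 253/1000 → 239/500
merge 127/500 + 67/250 → 261/500
merge 239/500 + 261/500 → 1
L = 253/1000 + 239/500 + 261/500 + 1 = 2253/1000 = 2.253 bits/symbol.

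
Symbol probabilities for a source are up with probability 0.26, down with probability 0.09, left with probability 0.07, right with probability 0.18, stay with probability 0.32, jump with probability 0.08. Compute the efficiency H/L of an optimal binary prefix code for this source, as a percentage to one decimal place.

Entropy H = −Σ p log₂ p ≈ 2.3493 bits.
Huffman merges: 7/100+2/25→3/20; 9/100+3/20→6/25; 9/50+6/25→21/50; 13/50+8/25→29/50; 21/50+29/50→1. L = 239/100 ≈ 2.3900.
Efficiency = H/L = 2.3493/2.3900 = 98.3%.

98.3%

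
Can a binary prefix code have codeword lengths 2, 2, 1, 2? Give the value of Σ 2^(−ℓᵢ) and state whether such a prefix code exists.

With common denominator 2^2 = 4: Σ 2^(−ℓᵢ) = 1/4 + 1/4 + 2/4 + 1/4 = 5/4 = 1.25.
Kraft's inequality requires Σ ≤ 1; here Σ = 1.25 > 1, so no such prefix code exists.

1.25; no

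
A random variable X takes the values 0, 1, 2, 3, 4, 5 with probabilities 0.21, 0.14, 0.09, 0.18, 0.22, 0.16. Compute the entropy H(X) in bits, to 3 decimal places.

H = −Σ pᵢ log₂ pᵢ.
−0.21·log₂(0.21) = 0.4728
−0.14·log₂(0.14) = 0.3971
−0.09·log₂(0.09) = 0.3127
−0.18·log₂(0.18) = 0.4453
−0.22·log₂(0.22) = 0.4806
−0.16·log₂(0.16) = 0.4230
Sum ≈ 2.5315 → 2.531 bits.

2.531 bits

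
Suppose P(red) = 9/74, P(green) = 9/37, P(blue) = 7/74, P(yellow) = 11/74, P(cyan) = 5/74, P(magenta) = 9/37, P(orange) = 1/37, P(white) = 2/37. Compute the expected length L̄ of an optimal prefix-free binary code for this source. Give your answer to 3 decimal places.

Repeatedly combine the two least-probable nodes; the expected code length is the sum of the merged weights.
merge 1/37 + 2/37 → 3/37
merge 5/74 + 3/37 → 11/74
merge 7/74 + 9/74 → 8/37
merge 11/74 + 11/74 → 11/37
merge 8/37 + 9/37 → 17/37
merge 9/37 + 11/37 → 20/37
merge 17/37 + 20/37 → 1
L = 3/37 + 11/74 + 8/37 + 11/37 + 17/37 + 20/37 + 1 = 203/74 ≈ 2.743 bits/symbol.

2.743 bits/symbol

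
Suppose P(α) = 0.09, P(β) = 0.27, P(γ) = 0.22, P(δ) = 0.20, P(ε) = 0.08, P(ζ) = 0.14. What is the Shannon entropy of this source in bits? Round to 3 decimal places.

2.456 bits

H = −Σ pᵢ log₂ pᵢ.
−0.09·log₂(0.09) = 0.3127
−0.27·log₂(0.27) = 0.5100
−0.22·log₂(0.22) = 0.4806
−0.20·log₂(0.20) = 0.4644
−0.08·log₂(0.08) = 0.2915
−0.14·log₂(0.14) = 0.3971
Sum ≈ 2.4563 → 2.456 bits.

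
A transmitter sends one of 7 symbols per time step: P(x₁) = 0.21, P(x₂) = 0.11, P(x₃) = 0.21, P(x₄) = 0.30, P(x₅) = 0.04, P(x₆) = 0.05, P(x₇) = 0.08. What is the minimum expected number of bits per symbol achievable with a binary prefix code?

Repeatedly combine the two least-probable nodes; the expected code length is the sum of the merged weights.
merge 1/25 + 1/20 → 9/100
merge 2/25 + 9/100 → 17/100
merge 11/100 + 17/100 → 7/25
merge 21/100 + 21/100 → 21/50
merge 7/25 + 3/10 → 29/50
merge 21/50 + 29/50 → 1
L = 9/100 + 17/100 + 7/25 + 21/50 + 29/50 + 1 = 127/50 = 2.54 bits/symbol.

2.54 bits/symbol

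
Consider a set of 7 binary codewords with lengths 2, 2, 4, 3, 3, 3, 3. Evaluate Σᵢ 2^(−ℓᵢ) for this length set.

1.0625

With common denominator 2^4 = 16: Σ 2^(−ℓᵢ) = 4/16 + 4/16 + 1/16 + 2/16 + 2/16 + 2/16 + 2/16 = 17/16 = 1.0625.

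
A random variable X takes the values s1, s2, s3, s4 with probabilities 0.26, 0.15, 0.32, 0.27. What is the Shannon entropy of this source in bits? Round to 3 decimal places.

H = −Σ pᵢ log₂ pᵢ.
−0.26·log₂(0.26) = 0.5053
−0.15·log₂(0.15) = 0.4105
−0.32·log₂(0.32) = 0.5260
−0.27·log₂(0.27) = 0.5100
Sum ≈ 1.9519 → 1.952 bits.

1.952 bits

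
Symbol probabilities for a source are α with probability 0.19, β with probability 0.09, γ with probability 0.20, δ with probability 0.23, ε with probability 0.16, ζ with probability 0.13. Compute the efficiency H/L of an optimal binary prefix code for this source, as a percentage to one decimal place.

98.3%

Entropy H = −Σ p log₂ p ≈ 2.5256 bits.
Huffman merges: 9/100+13/100→11/50; 4/25+19/100→7/20; 1/5+11/50→21/50; 23/100+7/20→29/50; 21/50+29/50→1. L = 257/100 ≈ 2.5700.
Efficiency = H/L = 2.5256/2.5700 = 98.3%.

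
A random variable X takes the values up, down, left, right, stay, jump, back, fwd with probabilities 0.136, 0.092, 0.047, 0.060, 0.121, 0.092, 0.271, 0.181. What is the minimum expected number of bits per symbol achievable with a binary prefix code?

2.836 bits/symbol

Repeatedly combine the two least-probable nodes; the expected code length is the sum of the merged weights.
merge 47/1000 + 3/50 → 107/1000
merge 23/250 + 23/250 → 23/125
merge 107/1000 + 121/1000 → 57/250
merge 17/125 + 181/1000 → 317/1000
merge 23/125 + 57/250 → 103/250
merge 271/1000 + 317/1000 → 147/250
merge 103/250 + 147/250 → 1
L = 107/1000 + 23/125 + 57/250 + 317/1000 + 103/250 + 147/250 + 1 = 709/250 = 2.836 bits/symbol.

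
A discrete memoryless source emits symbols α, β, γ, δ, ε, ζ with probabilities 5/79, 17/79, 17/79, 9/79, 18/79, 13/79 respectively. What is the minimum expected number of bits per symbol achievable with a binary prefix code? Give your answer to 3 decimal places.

2.519 bits/symbol

Repeatedly combine the two least-probable nodes; the expected code length is the sum of the merged weights.
merge 5/79 + 9/79 → 14/79
merge 13/79 + 14/79 → 27/79
merge 17/79 + 17/79 → 34/79
merge 18/79 + 27/79 → 45/79
merge 34/79 + 45/79 → 1
L = 14/79 + 27/79 + 34/79 + 45/79 + 1 = 199/79 ≈ 2.519 bits/symbol.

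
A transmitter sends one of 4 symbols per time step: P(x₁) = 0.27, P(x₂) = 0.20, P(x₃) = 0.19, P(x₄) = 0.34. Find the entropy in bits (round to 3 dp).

1.959 bits

H = −Σ pᵢ log₂ pᵢ.
−0.27·log₂(0.27) = 0.5100
−0.20·log₂(0.20) = 0.4644
−0.19·log₂(0.19) = 0.4552
−0.34·log₂(0.34) = 0.5292
Sum ≈ 1.9588 → 1.959 bits.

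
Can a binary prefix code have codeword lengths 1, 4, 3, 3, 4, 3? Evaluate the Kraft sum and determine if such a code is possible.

With common denominator 2^4 = 16: Σ 2^(−ℓᵢ) = 8/16 + 1/16 + 2/16 + 2/16 + 1/16 + 2/16 = 16/16 = 1.
Kraft's inequality requires Σ ≤ 1; here Σ = 1 ≤ 1, so such a prefix code exists.

1; yes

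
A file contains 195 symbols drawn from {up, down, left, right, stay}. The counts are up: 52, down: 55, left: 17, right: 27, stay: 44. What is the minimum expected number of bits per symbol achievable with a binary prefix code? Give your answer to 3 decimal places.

2.226 bits/symbol

Probabilities are the counts divided by 195.
Repeatedly combine the two least-probable nodes; the expected code length is the sum of the merged weights.
merge 17/195 + 9/65 → 44/195
merge 44/195 + 44/195 → 88/195
merge 4/15 + 11/39 → 107/195
merge 88/195 + 107/195 → 1
L = 44/195 + 88/195 + 107/195 + 1 = 434/195 ≈ 2.226 bits/symbol.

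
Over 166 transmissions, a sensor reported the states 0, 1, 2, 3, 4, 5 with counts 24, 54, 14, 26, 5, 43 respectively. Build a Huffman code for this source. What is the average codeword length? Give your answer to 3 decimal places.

Probabilities are the counts divided by 166.
Repeatedly combine the two least-probable nodes; the expected code length is the sum of the merged weights.
merge 5/166 + 7/83 → 19/166
merge 19/166 + 12/83 → 43/166
merge 13/83 + 43/166 → 69/166
merge 43/166 + 27/83 → 97/166
merge 69/166 + 97/166 → 1
L = 19/166 + 43/166 + 69/166 + 97/166 + 1 = 197/83 ≈ 2.373 bits/symbol.

2.373 bits/symbol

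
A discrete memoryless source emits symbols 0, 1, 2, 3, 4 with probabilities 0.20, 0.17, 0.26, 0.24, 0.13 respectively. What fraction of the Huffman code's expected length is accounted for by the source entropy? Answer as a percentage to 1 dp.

Entropy H = −Σ p log₂ p ≈ 2.2810 bits.
Huffman merges: 13/100+17/100→3/10; 1/5+6/25→11/25; 13/50+3/10→14/25; 11/25+14/25→1. L = 23/10 ≈ 2.3000.
Efficiency = H/L = 2.2810/2.3000 = 99.2%.

99.2%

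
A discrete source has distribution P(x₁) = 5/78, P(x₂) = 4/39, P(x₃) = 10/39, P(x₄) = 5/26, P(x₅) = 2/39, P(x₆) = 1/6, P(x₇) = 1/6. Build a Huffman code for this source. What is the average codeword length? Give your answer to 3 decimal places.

2.667 bits/symbol

Repeatedly combine the two least-probable nodes; the expected code length is the sum of the merged weights.
merge 2/39 + 5/78 → 3/26
merge 4/39 + 3/26 → 17/78
merge 1/6 + 1/6 → 1/3
merge 5/26 + 17/78 → 16/39
merge 10/39 + 1/3 → 23/39
merge 16/39 + 23/39 → 1
L = 3/26 + 17/78 + 1/3 + 16/39 + 23/39 + 1 = 8/3 ≈ 2.667 bits/symbol.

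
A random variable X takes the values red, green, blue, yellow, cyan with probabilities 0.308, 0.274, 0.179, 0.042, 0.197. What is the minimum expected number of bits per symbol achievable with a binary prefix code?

2.221 bits/symbol

Repeatedly combine the two least-probable nodes; the expected code length is the sum of the merged weights.
merge 21/500 + 179/1000 → 221/1000
merge 197/1000 + 221/1000 → 209/500
merge 137/500 + 77/250 → 291/500
merge 209/500 + 291/500 → 1
L = 221/1000 + 209/500 + 291/500 + 1 = 2221/1000 = 2.221 bits/symbol.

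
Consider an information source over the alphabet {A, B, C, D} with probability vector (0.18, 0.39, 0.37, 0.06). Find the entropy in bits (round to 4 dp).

H = −Σ pᵢ log₂ pᵢ.
−0.18·log₂(0.18) = 0.4453
−0.39·log₂(0.39) = 0.5298
−0.37·log₂(0.37) = 0.5307
−0.06·log₂(0.06) = 0.2435
Sum ≈ 1.7494 → 1.7494 bits.

1.7494 bits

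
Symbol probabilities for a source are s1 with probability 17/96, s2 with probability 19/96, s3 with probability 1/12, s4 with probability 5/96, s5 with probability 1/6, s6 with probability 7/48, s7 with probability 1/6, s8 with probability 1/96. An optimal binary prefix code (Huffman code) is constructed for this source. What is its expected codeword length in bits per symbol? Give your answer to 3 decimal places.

Repeatedly combine the two least-probable nodes; the expected code length is the sum of the merged weights.
merge 1/96 + 5/96 → 1/16
merge 1/16 + 1/12 → 7/48
merge 7/48 + 7/48 → 7/24
merge 1/6 + 1/6 → 1/3
merge 17/96 + 19/96 → 3/8
merge 7/24 + 1/3 → 5/8
merge 3/8 + 5/8 → 1
L = 1/16 + 7/48 + 7/24 + 1/3 + 3/8 + 5/8 + 1 = 17/6 ≈ 2.833 bits/symbol.

2.833 bits/symbol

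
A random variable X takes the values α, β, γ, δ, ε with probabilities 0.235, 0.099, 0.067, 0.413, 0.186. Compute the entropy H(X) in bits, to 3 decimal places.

2.061 bits

H = −Σ pᵢ log₂ pᵢ.
−0.235·log₂(0.235) = 0.4910
−0.099·log₂(0.099) = 0.3303
−0.067·log₂(0.067) = 0.2613
−0.413·log₂(0.413) = 0.5269
−0.186·log₂(0.186) = 0.4514
Sum ≈ 2.0608 → 2.061 bits.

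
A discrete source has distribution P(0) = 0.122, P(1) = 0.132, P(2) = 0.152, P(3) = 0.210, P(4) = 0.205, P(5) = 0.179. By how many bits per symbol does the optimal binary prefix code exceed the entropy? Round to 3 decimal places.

Entropy H = −Σ p log₂ p ≈ 2.5548 bits.
Huffman merges: 61/500+33/250→127/500; 19/125+179/1000→331/1000; 41/200+21/100→83/200; 127/500+331/1000→117/200; 83/200+117/200→1. L = 517/200 ≈ 2.5850.
L − H = 2.5850 − 2.5548 = 0.030 bits.

0.030 bits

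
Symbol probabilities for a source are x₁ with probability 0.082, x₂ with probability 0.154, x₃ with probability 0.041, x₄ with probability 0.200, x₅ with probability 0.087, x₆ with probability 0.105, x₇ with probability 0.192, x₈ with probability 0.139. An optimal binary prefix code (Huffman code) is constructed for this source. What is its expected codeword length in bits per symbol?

2.923 bits/symbol

Repeatedly combine the two least-probable nodes; the expected code length is the sum of the merged weights.
merge 41/1000 + 41/500 → 123/1000
merge 87/1000 + 21/200 → 24/125
merge 123/1000 + 139/1000 → 131/500
merge 77/500 + 24/125 → 173/500
merge 24/125 + 1/5 → 49/125
merge 131/500 + 173/500 → 76/125
merge 49/125 + 76/125 → 1
L = 123/1000 + 24/125 + 131/500 + 173/500 + 49/125 + 76/125 + 1 = 2923/1000 = 2.923 bits/symbol.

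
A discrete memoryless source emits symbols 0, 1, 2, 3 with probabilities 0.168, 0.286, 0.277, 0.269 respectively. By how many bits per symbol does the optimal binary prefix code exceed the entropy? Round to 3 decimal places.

Entropy H = −Σ p log₂ p ≈ 1.9714 bits.
Huffman merges: 21/125+269/1000→437/1000; 277/1000+143/500→563/1000; 437/1000+563/1000→1. L = 2 ≈ 2.0000.
L − H = 2.0000 − 1.9714 = 0.029 bits.

0.029 bits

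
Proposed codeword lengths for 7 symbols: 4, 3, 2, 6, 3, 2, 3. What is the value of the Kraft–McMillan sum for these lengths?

0.953125

With common denominator 2^6 = 64: Σ 2^(−ℓᵢ) = 4/64 + 8/64 + 16/64 + 1/64 + 8/64 + 16/64 + 8/64 = 61/64 = 0.953125.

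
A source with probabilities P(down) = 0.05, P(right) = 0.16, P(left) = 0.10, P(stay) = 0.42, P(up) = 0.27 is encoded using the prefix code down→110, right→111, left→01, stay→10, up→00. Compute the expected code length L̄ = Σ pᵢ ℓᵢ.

L̄ = Σ pᵢ·ℓᵢ = 0.05·3 + 0.16·3 + 0.10·2 + 0.42·2 + 0.27·2 = 2.21 bits/symbol.

2.21 bits/symbol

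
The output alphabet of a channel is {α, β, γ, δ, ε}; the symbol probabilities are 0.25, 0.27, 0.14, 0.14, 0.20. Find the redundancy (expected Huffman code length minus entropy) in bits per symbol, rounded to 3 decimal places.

0.011 bits

Entropy H = −Σ p log₂ p ≈ 2.2686 bits.
Huffman merges: 7/50+7/50→7/25; 1/5+1/4→9/20; 27/100+7/25→11/20; 9/20+11/20→1. L = 57/25 ≈ 2.2800.
L − H = 2.2800 − 2.2686 = 0.011 bits.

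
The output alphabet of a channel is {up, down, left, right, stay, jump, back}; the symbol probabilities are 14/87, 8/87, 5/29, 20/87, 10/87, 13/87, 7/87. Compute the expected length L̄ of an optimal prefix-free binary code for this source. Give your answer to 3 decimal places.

2.770 bits/symbol

Repeatedly combine the two least-probable nodes; the expected code length is the sum of the merged weights.
merge 7/87 + 8/87 → 5/29
merge 10/87 + 13/87 → 23/87
merge 14/87 + 5/29 → 1/3
merge 5/29 + 20/87 → 35/87
merge 23/87 + 1/3 → 52/87
merge 35/87 + 52/87 → 1
L = 5/29 + 23/87 + 1/3 + 35/87 + 52/87 + 1 = 241/87 ≈ 2.770 bits/symbol.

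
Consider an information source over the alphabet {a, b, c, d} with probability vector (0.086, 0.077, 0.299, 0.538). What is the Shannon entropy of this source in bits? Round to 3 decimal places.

H = −Σ pᵢ log₂ pᵢ.
−0.086·log₂(0.086) = 0.3044
−0.077·log₂(0.077) = 0.2848
−0.299·log₂(0.299) = 0.5208
−0.538·log₂(0.538) = 0.4811
Sum ≈ 1.5912 → 1.591 bits.

1.591 bits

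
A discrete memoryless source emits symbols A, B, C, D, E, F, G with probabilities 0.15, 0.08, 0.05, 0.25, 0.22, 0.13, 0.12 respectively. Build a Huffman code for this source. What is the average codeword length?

2.66 bits/symbol

Repeatedly combine the two least-probable nodes; the expected code length is the sum of the merged weights.
merge 1/20 + 2/25 → 13/100
merge 3/25 + 13/100 → 1/4
merge 13/100 + 3/20 → 7/25
merge 11/50 + 1/4 → 47/100
merge 1/4 + 7/25 → 53/100
merge 47/100 + 53/100 → 1
L = 13/100 + 1/4 + 7/25 + 47/100 + 53/100 + 1 = 133/50 = 2.66 bits/symbol.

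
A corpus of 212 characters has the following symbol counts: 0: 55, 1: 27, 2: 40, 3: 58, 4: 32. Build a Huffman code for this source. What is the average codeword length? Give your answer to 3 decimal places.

2.278 bits/symbol

Probabilities are the counts divided by 212.
Repeatedly combine the two least-probable nodes; the expected code length is the sum of the merged weights.
merge 27/212 + 8/53 → 59/212
merge 10/53 + 55/212 → 95/212
merge 29/106 + 59/212 → 117/212
merge 95/212 + 117/212 → 1
L = 59/212 + 95/212 + 117/212 + 1 = 483/212 ≈ 2.278 bits/symbol.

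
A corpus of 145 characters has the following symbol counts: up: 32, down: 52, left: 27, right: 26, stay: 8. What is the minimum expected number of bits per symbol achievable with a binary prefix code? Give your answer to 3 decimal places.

2.234 bits/symbol

Probabilities are the counts divided by 145.
Repeatedly combine the two least-probable nodes; the expected code length is the sum of the merged weights.
merge 8/145 + 26/145 → 34/145
merge 27/145 + 32/145 → 59/145
merge 34/145 + 52/145 → 86/145
merge 59/145 + 86/145 → 1
L = 34/145 + 59/145 + 86/145 + 1 = 324/145 ≈ 2.234 bits/symbol.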